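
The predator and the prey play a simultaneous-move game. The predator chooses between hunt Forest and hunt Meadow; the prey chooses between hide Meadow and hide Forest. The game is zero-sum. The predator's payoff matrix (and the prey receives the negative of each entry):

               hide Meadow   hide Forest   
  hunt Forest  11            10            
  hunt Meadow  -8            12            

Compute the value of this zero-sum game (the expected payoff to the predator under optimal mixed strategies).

v = 212/21

The prey's mix must leave the predator indifferent between hunt Forest and hunt Meadow.
  the predator's payoff to hunt Forest: q·11 + (1−q)·10 = q + 10
  the predator's payoff to hunt Meadow: q·(-8) + (1−q)·12 = -20q + 12
  q + 10 = -20q + 12  ⇒  21q = 2  ⇒  q = 2/21.
The value is the predator's expected payoff against this mix (using hunt Forest): (2/21)·11 + (19/21)·10 = 212/21.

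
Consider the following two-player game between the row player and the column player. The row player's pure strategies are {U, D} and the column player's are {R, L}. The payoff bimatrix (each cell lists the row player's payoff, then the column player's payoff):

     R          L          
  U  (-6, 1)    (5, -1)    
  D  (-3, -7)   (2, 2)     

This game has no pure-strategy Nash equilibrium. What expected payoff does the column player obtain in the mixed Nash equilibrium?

The column player's indifference between R and L determines the row player's mixing probability p:
  the column player's payoff to R: p·1 + (1−p)·(-7) = 8p - 7
  the column player's payoff to L: p·(-1) + (1−p)·2 = -3p + 2
  8p - 7 = -3p + 2  ⇒  11p = 9  ⇒  p = 9/11.
At equilibrium the column player is indifferent across columns, so the column player's payoff equals the payoff from R: (9/11)·1 + (2/11)·(-7) = -5/11.

-5/11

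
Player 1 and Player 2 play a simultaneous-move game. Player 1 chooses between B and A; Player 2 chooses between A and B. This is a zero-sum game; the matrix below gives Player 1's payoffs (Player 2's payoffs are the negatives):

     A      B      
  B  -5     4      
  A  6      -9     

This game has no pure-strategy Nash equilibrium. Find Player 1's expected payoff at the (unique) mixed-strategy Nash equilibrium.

-7/8

Set Player 1's expected payoff from B equal to that from A:
  Player 1's payoff to B: q·(-5) + (1−q)·4 = -9q + 4
  Player 1's payoff to A: q·6 + (1−q)·(-9) = 15q - 9
  -9q + 4 = 15q - 9  ⇒  -24q = -13  ⇒  q = 13/24.
At equilibrium Player 1 is indifferent across rows, so Player 1's payoff equals the payoff from B: (13/24)·(-5) + (11/24)·4 = -7/8.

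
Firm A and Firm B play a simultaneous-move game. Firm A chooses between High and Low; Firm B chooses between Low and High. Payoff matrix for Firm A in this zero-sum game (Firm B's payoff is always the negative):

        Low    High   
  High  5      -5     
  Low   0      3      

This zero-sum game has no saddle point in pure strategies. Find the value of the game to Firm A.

Firm B's mix must leave Firm A indifferent between High and Low.
  Firm A's payoff from High: q·5 + (1−q)·(-5) = 10q - 5
  Firm A's payoff from Low: q·0 + (1−q)·3 = -3q + 3
  10q - 5 = -3q + 3  ⇒  13q = 8  ⇒  q = 8/13.
The value is Firm A's expected payoff against this mix (using High): (8/13)·5 + (5/13)·(-5) = 15/13.

v = 15/13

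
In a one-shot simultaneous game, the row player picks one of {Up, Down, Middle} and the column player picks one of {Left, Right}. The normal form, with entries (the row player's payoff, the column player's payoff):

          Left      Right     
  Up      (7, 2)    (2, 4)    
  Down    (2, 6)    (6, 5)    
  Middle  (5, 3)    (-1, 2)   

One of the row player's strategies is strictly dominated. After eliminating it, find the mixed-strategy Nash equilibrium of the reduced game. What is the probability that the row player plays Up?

The row player's strategy Middle is strictly dominated by Up: 7 > 5 and 2 > -1. Eliminate Middle.
The column player's indifference between Left and Right determines the row player's mixing probability p:
  the column player's payoff from Left: p·2 + (1−p)·6 = -4p + 6
  the column player's payoff from Right: p·4 + (1−p)·5 = -p + 5
  -4p + 6 = -p + 5  ⇒  -3p = -1  ⇒  p = 1/3.

p = 1/3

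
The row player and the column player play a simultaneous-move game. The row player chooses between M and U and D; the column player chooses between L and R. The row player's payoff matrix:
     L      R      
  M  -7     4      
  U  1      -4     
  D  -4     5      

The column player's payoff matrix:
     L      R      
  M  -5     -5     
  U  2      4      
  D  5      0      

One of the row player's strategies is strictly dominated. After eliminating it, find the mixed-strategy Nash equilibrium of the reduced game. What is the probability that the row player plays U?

p = 5/7

The row player's strategy M is strictly dominated by D: -4 > -7 and 5 > 4. Eliminate M.
Set the column player's expected payoff from L equal to that from R:
  the column player's expected payoff from L: p·2 + (1−p)·5 = -3p + 5
  the column player's expected payoff from R: p·4 + (1−p)·0 = 4p
  -3p + 5 = 4p  ⇒  -7p = -5  ⇒  p = 5/7.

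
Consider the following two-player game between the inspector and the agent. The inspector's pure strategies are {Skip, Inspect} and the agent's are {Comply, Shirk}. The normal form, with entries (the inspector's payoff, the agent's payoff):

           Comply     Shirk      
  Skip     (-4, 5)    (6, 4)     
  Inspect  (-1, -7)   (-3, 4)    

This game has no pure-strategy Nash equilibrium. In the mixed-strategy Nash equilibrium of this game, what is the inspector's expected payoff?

The inspector's indifference between Skip and Inspect determines the agent's mixing probability q:
  the inspector's payoff from Skip: q·(-4) + (1−q)·6 = -10q + 6
  the inspector's payoff from Inspect: q·(-1) + (1−q)·(-3) = 2q - 3
  -10q + 6 = 2q - 3  ⇒  -12q = -9  ⇒  q = 3/4.
At equilibrium the inspector is indifferent across rows, so the inspector's payoff equals the payoff from Skip: (3/4)·(-4) + (1/4)·6 = -3/2.

-3/2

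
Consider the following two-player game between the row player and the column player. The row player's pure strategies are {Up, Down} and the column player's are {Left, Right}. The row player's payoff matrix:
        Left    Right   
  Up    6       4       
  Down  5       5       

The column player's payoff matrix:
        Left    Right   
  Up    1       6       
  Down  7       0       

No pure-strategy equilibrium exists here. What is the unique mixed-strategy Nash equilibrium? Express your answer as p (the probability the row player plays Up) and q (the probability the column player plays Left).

Set the column player's expected payoff from Left equal to that from Right:
  the column player's expected payoff from Left: p·1 + (1−p)·7 = -6p + 7
  the column player's expected payoff from Right: p·6 + (1−p)·0 = 6p
  -6p + 7 = 6p  ⇒  -12p = -7  ⇒  p = 7/12.
Set the row player's expected payoff from Up equal to that from Down:
  the row player's payoff to Up: q·6 + (1−q)·4 = 2q + 4
  the row player's payoff to Down: q·5 + (1−q)·5 = 5
  2q + 4 = 5  ⇒  2q = 1  ⇒  q = 1/2.

p = 7/12, q = 1/2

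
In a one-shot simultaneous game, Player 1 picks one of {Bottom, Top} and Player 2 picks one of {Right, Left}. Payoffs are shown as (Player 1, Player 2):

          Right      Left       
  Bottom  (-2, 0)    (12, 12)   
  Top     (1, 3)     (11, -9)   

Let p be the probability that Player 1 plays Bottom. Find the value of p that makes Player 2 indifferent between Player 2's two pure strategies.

p = 1/2

Player 1's mix must leave Player 2 indifferent between Right and Left.
  Player 2's expected payoff from Right: p·0 + (1−p)·3 = -3p + 3
  Player 2's expected payoff from Left: p·12 + (1−p)·(-9) = 21p - 9
  -3p + 3 = 21p - 9  ⇒  -24p = -12  ⇒  p = 1/2.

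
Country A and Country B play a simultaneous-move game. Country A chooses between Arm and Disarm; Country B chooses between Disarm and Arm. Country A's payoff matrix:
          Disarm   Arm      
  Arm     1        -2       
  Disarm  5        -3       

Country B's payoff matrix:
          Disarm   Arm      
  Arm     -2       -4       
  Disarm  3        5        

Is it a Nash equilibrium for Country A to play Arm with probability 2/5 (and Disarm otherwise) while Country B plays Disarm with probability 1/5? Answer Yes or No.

Given Country A's mix p = 2/5, Country B's payoff from Disarm is 1 but from Arm is 7/5. Country B strictly prefers Arm, so Country B would not mix.
So the proposed profile is not a Nash equilibrium.

No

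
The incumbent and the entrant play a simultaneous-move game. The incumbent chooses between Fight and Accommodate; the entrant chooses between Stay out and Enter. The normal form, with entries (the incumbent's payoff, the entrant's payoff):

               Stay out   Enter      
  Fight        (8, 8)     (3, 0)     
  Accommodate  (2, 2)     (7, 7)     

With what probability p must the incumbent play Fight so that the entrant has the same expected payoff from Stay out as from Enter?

For the entrant to be willing to mix, the entrant must be indifferent between Stay out and Enter, which pins down the incumbent's mix.
  the entrant's expected payoff from Stay out: p·8 + (1−p)·2 = 6p + 2
  the entrant's expected payoff from Enter: p·0 + (1−p)·7 = -7p + 7
  6p + 2 = -7p + 7  ⇒  13p = 5  ⇒  p = 5/13.

p = 5/13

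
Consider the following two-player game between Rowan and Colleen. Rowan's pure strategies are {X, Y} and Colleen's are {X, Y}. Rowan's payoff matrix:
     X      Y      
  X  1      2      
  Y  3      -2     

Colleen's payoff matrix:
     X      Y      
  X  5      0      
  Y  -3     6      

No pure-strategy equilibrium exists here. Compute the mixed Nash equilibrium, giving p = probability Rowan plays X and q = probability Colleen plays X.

p = 9/14, q = 2/3

Set Colleen's expected payoff from X equal to that from Y:
  Colleen's expected payoff from X: p·5 + (1−p)·(-3) = 8p - 3
  Colleen's expected payoff from Y: p·0 + (1−p)·6 = -6p + 6
  8p - 3 = -6p + 6  ⇒  14p = 9  ⇒  p = 9/14.
In a mixed equilibrium Rowan is indifferent between X and Y; this condition fixes q.
  Rowan's expected payoff from X: q·1 + (1−q)·2 = -q + 2
  Rowan's expected payoff from Y: q·3 + (1−q)·(-2) = 5q - 2
  -q + 2 = 5q - 2  ⇒  -6q = -4  ⇒  q = 2/3.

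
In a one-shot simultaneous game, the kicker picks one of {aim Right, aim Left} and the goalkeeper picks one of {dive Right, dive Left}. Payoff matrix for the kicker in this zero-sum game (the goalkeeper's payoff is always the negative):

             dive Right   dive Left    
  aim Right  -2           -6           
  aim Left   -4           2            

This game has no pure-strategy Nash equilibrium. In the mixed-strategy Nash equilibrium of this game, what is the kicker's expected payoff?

-14/5

The kicker's indifference between aim Right and aim Left determines the goalkeeper's mixing probability q:
  the kicker's expected payoff from aim Right: q·(-2) + (1−q)·(-6) = 4q - 6
  the kicker's expected payoff from aim Left: q·(-4) + (1−q)·2 = -6q + 2
  4q - 6 = -6q + 2  ⇒  10q = 8  ⇒  q = 4/5.
At equilibrium the kicker is indifferent across rows, so the kicker's payoff equals the payoff from aim Right: (4/5)·(-2) + (1/5)·(-6) = -14/5.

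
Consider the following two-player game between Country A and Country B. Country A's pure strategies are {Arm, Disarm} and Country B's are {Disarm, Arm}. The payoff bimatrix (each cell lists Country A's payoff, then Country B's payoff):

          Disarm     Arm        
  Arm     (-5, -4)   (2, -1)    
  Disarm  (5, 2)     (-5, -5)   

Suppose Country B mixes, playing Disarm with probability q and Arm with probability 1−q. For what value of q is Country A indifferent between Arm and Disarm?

q = 7/17

Country A's indifference between Arm and Disarm determines Country B's mixing probability q:
  Country A's expected payoff from Arm: q·(-5) + (1−q)·2 = -7q + 2
  Country A's expected payoff from Disarm: q·5 + (1−q)·(-5) = 10q - 5
  -7q + 2 = 10q - 5  ⇒  -17q = -7  ⇒  q = 7/17.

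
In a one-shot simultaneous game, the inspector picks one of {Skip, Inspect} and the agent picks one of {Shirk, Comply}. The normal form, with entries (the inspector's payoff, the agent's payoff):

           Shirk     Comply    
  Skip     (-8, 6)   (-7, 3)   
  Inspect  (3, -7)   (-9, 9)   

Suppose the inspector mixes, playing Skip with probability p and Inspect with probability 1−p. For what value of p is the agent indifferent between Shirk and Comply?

Set the agent's expected payoff from Shirk equal to that from Comply:
  the agent's payoff to Shirk: p·6 + (1−p)·(-7) = 13p - 7
  the agent's payoff to Comply: p·3 + (1−p)·9 = -6p + 9
  13p - 7 = -6p + 9  ⇒  19p = 16  ⇒  p = 16/19.

p = 16/19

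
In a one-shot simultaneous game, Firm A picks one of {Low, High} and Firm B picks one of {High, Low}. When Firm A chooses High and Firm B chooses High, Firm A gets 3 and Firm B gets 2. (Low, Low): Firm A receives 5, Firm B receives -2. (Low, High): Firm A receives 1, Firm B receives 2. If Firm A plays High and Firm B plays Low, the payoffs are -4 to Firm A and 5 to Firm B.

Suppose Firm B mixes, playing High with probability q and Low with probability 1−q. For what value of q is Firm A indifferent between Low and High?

q = 9/11

In a mixed equilibrium Firm A is indifferent between Low and High; this condition fixes q.
  Firm A's expected payoff from Low: q·1 + (1−q)·5 = -4q + 5
  Firm A's expected payoff from High: q·3 + (1−q)·(-4) = 7q - 4
  -4q + 5 = 7q - 4  ⇒  -11q = -9  ⇒  q = 9/11.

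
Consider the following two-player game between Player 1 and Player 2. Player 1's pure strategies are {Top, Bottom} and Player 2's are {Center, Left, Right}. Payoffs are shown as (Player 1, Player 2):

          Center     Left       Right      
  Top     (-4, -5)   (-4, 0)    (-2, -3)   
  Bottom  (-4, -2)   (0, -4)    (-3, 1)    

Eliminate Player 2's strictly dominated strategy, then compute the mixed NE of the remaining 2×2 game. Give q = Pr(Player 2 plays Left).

q = 1/5

Player 2's strategy Center is strictly dominated by Right: -3 > -5 and 1 > -2. Eliminate Center.
For Player 1 to be willing to mix, Player 1 must be indifferent between Top and Bottom, which pins down Player 2's mix.
  Player 1's payoff from Top: q·(-4) + (1−q)·(-2) = -2q - 2
  Player 1's payoff from Bottom: q·0 + (1−q)·(-3) = 3q - 3
  -2q - 2 = 3q - 3  ⇒  -5q = -1  ⇒  q = 1/5.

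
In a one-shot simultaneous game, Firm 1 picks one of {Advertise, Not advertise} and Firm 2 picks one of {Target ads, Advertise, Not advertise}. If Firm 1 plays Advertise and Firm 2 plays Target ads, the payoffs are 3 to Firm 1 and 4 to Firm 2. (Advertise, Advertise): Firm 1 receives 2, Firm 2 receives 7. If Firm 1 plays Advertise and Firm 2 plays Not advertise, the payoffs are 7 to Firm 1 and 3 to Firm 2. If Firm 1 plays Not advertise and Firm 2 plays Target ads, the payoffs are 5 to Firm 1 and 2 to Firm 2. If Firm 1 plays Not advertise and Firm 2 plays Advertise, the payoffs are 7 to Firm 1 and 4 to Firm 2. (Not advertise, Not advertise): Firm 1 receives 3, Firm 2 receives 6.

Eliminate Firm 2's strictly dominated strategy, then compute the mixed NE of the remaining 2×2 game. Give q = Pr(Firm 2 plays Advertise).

Firm 2's strategy Target ads is strictly dominated by Advertise: 7 > 4 and 4 > 2. Eliminate Target ads.
In a mixed equilibrium Firm 1 is indifferent between Advertise and Not advertise; this condition fixes q.
  Firm 1's payoff from Advertise: q·2 + (1−q)·7 = -5q + 7
  Firm 1's payoff from Not advertise: q·7 + (1−q)·3 = 4q + 3
  -5q + 7 = 4q + 3  ⇒  -9q = -4  ⇒  q = 4/9.

q = 4/9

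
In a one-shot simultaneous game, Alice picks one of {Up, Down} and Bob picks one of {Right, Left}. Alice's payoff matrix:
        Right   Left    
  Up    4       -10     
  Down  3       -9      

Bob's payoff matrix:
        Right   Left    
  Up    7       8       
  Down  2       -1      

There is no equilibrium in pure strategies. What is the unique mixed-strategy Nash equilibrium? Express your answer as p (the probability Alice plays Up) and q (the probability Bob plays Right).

p = 3/4, q = 1/2

Alice's mix must leave Bob indifferent between Right and Left.
  Bob's expected payoff from Right: p·7 + (1−p)·2 = 5p + 2
  Bob's expected payoff from Left: p·8 + (1−p)·(-1) = 9p - 1
  5p + 2 = 9p - 1  ⇒  -4p = -3  ⇒  p = 3/4.
Alice's indifference between Up and Down determines Bob's mixing probability q:
  Alice's payoff from Up: q·4 + (1−q)·(-10) = 14q - 10
  Alice's payoff from Down: q·3 + (1−q)·(-9) = 12q - 9
  14q - 10 = 12q - 9  ⇒  2q = 1  ⇒  q = 1/2.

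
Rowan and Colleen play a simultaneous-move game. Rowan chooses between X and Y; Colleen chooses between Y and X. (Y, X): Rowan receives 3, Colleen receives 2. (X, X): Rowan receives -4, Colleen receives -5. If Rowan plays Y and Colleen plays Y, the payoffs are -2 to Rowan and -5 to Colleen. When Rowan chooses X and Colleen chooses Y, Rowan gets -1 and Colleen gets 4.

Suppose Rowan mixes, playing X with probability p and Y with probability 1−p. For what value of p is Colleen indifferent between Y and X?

Set Colleen's expected payoff from Y equal to that from X:
  Colleen's expected payoff from Y: p·4 + (1−p)·(-5) = 9p - 5
  Colleen's expected payoff from X: p·(-5) + (1−p)·2 = -7p + 2
  9p - 5 = -7p + 2  ⇒  16p = 7  ⇒  p = 7/16.

p = 7/16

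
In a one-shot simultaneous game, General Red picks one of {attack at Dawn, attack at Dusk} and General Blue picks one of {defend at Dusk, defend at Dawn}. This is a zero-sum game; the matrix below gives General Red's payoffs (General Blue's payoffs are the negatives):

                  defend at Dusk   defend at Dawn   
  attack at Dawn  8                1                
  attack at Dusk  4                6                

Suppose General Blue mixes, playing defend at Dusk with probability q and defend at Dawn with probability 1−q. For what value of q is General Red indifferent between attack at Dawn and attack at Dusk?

Set General Red's expected payoff from attack at Dawn equal to that from attack at Dusk:
  General Red's expected payoff from attack at Dawn: q·8 + (1−q)·1 = 7q + 1
  General Red's expected payoff from attack at Dusk: q·4 + (1−q)·6 = -2q + 6
  7q + 1 = -2q + 6  ⇒  9q = 5  ⇒  q = 5/9.

q = 5/9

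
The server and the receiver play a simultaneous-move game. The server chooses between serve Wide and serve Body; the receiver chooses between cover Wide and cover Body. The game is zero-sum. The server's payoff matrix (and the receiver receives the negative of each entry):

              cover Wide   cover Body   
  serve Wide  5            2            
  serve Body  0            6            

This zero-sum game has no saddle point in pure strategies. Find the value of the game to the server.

v = 10/3

Set the server's expected payoff from serve Wide equal to that from serve Body:
  the server's payoff from serve Wide: q·5 + (1−q)·2 = 3q + 2
  the server's payoff from serve Body: q·0 + (1−q)·6 = -6q + 6
  3q + 2 = -6q + 6  ⇒  9q = 4  ⇒  q = 4/9.
The value is the server's expected payoff against this mix (using serve Wide): (4/9)·5 + (5/9)·2 = 10/3.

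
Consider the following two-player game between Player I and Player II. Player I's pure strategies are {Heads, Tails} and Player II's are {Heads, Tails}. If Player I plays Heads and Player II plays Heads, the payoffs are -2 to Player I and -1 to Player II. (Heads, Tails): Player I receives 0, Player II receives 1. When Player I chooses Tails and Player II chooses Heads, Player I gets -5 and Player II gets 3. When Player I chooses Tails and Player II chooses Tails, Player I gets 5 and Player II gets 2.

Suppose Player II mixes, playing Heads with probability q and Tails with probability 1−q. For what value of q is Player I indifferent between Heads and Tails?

q = 5/8

Player II's mix must leave Player I indifferent between Heads and Tails.
  Player I's payoff to Heads: q·(-2) + (1−q)·0 = -2q
  Player I's payoff to Tails: q·(-5) + (1−q)·5 = -10q + 5
  -2q = -10q + 5  ⇒  8q = 5  ⇒  q = 5/8.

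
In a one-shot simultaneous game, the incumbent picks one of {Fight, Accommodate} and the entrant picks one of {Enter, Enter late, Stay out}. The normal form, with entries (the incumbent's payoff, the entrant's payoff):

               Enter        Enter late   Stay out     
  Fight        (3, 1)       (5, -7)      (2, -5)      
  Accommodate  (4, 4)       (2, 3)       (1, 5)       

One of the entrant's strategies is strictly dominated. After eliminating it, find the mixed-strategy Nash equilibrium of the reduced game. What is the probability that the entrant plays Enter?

q = 1/2

The entrant's strategy Enter late is strictly dominated by Stay out: -5 > -7 and 5 > 3. Eliminate Enter late.
For the incumbent to be willing to mix, the incumbent must be indifferent between Fight and Accommodate, which pins down the entrant's mix.
  the incumbent's payoff from Fight: q·3 + (1−q)·2 = q + 2
  the incumbent's payoff from Accommodate: q·4 + (1−q)·1 = 3q + 1
  q + 2 = 3q + 1  ⇒  -2q = -1  ⇒  q = 1/2.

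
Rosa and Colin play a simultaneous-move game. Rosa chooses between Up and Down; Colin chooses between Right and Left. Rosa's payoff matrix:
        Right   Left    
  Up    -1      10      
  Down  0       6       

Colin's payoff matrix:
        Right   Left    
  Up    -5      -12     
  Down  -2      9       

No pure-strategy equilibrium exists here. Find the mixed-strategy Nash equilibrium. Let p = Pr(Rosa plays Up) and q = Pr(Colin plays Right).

For Colin to be willing to mix, Colin must be indifferent between Right and Left, which pins down Rosa's mix.
  Colin's payoff to Right: p·(-5) + (1−p)·(-2) = -3p - 2
  Colin's payoff to Left: p·(-12) + (1−p)·9 = -21p + 9
  -3p - 2 = -21p + 9  ⇒  18p = 11  ⇒  p = 11/18.
Rosa's indifference between Up and Down determines Colin's mixing probability q:
  Rosa's payoff to Up: q·(-1) + (1−q)·10 = -11q + 10
  Rosa's payoff to Down: q·0 + (1−q)·6 = -6q + 6
  -11q + 10 = -6q + 6  ⇒  -5q = -4  ⇒  q = 4/5.

p = 11/18, q = 4/5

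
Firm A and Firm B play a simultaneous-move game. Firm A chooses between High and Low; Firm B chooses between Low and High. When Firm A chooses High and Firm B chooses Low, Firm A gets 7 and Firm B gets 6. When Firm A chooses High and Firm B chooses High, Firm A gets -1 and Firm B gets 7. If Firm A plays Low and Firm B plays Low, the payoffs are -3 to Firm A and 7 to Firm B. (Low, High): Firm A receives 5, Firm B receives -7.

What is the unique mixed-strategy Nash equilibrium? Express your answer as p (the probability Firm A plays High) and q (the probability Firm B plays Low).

p = 14/15, q = 3/8

For Firm B to be willing to mix, Firm B must be indifferent between Low and High, which pins down Firm A's mix.
  Firm B's payoff to Low: p·6 + (1−p)·7 = -p + 7
  Firm B's payoff to High: p·7 + (1−p)·(-7) = 14p - 7
  -p + 7 = 14p - 7  ⇒  -15p = -14  ⇒  p = 14/15.
Firm B's mix must leave Firm A indifferent between High and Low.
  Firm A's payoff from High: q·7 + (1−q)·(-1) = 8q - 1
  Firm A's payoff from Low: q·(-3) + (1−q)·5 = -8q + 5
  8q - 1 = -8q + 5  ⇒  16q = 6  ⇒  q = 3/8.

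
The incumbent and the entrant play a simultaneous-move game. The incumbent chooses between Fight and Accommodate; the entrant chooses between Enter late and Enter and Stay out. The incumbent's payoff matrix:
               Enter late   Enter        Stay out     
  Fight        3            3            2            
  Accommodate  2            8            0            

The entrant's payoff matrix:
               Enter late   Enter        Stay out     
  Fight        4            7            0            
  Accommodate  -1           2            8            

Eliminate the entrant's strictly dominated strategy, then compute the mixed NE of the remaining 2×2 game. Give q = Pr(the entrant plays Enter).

The entrant's strategy Enter late is strictly dominated by Enter: 7 > 4 and 2 > -1. Eliminate Enter late.
Set the incumbent's expected payoff from Fight equal to that from Accommodate:
  the incumbent's payoff from Fight: q·3 + (1−q)·2 = q + 2
  the incumbent's payoff from Accommodate: q·8 + (1−q)·0 = 8q
  q + 2 = 8q  ⇒  -7q = -2  ⇒  q = 2/7.

q = 2/7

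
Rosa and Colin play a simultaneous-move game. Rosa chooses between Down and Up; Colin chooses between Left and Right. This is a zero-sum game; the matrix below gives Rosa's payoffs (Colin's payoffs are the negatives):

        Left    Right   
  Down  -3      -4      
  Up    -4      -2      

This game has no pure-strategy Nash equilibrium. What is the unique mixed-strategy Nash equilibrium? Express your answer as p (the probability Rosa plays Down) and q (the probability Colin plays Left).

p = 2/3, q = 2/3

Set Colin's expected payoff from Left equal to that from Right:
  Colin's payoff from Left: p·3 + (1−p)·4 = -p + 4
  Colin's payoff from Right: p·4 + (1−p)·2 = 2p + 2
  -p + 4 = 2p + 2  ⇒  -3p = -2  ⇒  p = 2/3.
Set Rosa's expected payoff from Down equal to that from Up:
  Rosa's payoff to Down: q·(-3) + (1−q)·(-4) = q - 4
  Rosa's payoff to Up: q·(-4) + (1−q)·(-2) = -2q - 2
  q - 4 = -2q - 2  ⇒  3q = 2  ⇒  q = 2/3.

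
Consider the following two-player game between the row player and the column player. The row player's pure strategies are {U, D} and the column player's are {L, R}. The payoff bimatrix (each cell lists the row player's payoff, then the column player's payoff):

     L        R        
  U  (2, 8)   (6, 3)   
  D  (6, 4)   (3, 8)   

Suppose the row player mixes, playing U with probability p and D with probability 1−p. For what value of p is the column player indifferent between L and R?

p = 4/9

For the column player to be willing to mix, the column player must be indifferent between L and R, which pins down the row player's mix.
  the column player's payoff to L: p·8 + (1−p)·4 = 4p + 4
  the column player's payoff to R: p·3 + (1−p)·8 = -5p + 8
  4p + 4 = -5p + 8  ⇒  9p = 4  ⇒  p = 4/9.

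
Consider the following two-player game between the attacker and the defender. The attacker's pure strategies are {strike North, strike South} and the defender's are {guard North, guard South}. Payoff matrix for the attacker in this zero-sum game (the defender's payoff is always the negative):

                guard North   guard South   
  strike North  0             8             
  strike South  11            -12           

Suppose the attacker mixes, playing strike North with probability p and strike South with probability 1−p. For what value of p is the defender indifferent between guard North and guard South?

The defender's indifference between guard North and guard South determines the attacker's mixing probability p:
  the defender's expected payoff from guard North: p·0 + (1−p)·(-11) = 11p - 11
  the defender's expected payoff from guard South: p·(-8) + (1−p)·12 = -20p + 12
  11p - 11 = -20p + 12  ⇒  31p = 23  ⇒  p = 23/31.

p = 23/31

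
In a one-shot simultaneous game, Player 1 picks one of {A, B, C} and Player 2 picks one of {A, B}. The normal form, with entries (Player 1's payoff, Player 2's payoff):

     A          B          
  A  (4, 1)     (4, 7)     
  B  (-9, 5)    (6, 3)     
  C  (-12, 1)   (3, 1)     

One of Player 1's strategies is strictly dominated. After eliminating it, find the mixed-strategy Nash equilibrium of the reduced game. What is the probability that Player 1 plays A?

Player 1's strategy C is strictly dominated by B: -9 > -12 and 6 > 3. Eliminate C.
Set Player 2's expected payoff from A equal to that from B:
  Player 2's payoff from A: p·1 + (1−p)·5 = -4p + 5
  Player 2's payoff from B: p·7 + (1−p)·3 = 4p + 3
  -4p + 5 = 4p + 3  ⇒  -8p = -2  ⇒  p = 1/4.

p = 1/4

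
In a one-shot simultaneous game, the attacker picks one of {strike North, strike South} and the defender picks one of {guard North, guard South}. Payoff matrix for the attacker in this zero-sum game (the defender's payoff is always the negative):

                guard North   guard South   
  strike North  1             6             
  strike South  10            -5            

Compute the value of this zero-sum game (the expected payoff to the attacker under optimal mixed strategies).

v = 13/4

The attacker's indifference between strike North and strike South determines the defender's mixing probability q:
  the attacker's payoff from strike North: q·1 + (1−q)·6 = -5q + 6
  the attacker's payoff from strike South: q·10 + (1−q)·(-5) = 15q - 5
  -5q + 6 = 15q - 5  ⇒  -20q = -11  ⇒  q = 11/20.
The value is the attacker's expected payoff against this mix (using strike North): (11/20)·1 + (9/20)·6 = 13/4.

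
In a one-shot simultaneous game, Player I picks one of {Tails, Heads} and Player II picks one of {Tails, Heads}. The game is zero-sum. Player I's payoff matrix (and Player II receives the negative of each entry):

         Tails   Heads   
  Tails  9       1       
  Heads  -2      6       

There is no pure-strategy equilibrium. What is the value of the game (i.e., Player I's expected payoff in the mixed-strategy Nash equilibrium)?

v = 7/2

For Player I to be willing to mix, Player I must be indifferent between Tails and Heads, which pins down Player II's mix.
  Player I's payoff from Tails: q·9 + (1−q)·1 = 8q + 1
  Player I's payoff from Heads: q·(-2) + (1−q)·6 = -8q + 6
  8q + 1 = -8q + 6  ⇒  16q = 5  ⇒  q = 5/16.
The value is Player I's expected payoff against this mix (using Tails): (5/16)·9 + (11/16)·1 = 7/2.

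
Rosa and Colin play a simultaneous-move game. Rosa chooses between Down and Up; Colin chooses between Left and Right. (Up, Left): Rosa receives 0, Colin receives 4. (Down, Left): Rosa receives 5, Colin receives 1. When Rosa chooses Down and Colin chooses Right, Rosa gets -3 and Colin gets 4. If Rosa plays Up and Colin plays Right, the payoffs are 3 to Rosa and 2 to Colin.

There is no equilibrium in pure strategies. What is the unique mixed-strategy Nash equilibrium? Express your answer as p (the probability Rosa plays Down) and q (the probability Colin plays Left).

p = 2/5, q = 6/11

In a mixed equilibrium Colin is indifferent between Left and Right; this condition fixes p.
  Colin's expected payoff from Left: p·1 + (1−p)·4 = -3p + 4
  Colin's expected payoff from Right: p·4 + (1−p)·2 = 2p + 2
  -3p + 4 = 2p + 2  ⇒  -5p = -2  ⇒  p = 2/5.
Set Rosa's expected payoff from Down equal to that from Up:
  Rosa's payoff from Down: q·5 + (1−q)·(-3) = 8q - 3
  Rosa's payoff from Up: q·0 + (1−q)·3 = -3q + 3
  8q - 3 = -3q + 3  ⇒  11q = 6  ⇒  q = 6/11.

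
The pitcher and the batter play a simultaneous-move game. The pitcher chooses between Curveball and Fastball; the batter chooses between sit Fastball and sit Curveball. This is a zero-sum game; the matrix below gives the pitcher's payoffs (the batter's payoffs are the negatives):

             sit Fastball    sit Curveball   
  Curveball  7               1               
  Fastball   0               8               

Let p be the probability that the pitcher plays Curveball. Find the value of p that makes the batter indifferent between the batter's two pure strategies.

p = 4/7

The pitcher's mix must leave the batter indifferent between sit Fastball and sit Curveball.
  the batter's payoff to sit Fastball: p·(-7) + (1−p)·0 = -7p
  the batter's payoff to sit Curveball: p·(-1) + (1−p)·(-8) = 7p - 8
  -7p = 7p - 8  ⇒  -14p = -8  ⇒  p = 4/7.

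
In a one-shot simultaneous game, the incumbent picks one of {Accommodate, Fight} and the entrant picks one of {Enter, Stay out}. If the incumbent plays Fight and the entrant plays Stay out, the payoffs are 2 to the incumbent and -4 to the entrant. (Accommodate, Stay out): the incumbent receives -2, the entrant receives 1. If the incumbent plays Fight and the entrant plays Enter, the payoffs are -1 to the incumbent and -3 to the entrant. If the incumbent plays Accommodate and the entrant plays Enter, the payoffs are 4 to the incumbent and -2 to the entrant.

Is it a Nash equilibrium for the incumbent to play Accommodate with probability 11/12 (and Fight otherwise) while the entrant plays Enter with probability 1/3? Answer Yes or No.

Given the incumbent's mix p = 11/12, the entrant's payoff from Enter is -25/12 but from Stay out is 7/12. The entrant strictly prefers Stay out, so the entrant would not mix.
So the proposed profile is not a Nash equilibrium.

No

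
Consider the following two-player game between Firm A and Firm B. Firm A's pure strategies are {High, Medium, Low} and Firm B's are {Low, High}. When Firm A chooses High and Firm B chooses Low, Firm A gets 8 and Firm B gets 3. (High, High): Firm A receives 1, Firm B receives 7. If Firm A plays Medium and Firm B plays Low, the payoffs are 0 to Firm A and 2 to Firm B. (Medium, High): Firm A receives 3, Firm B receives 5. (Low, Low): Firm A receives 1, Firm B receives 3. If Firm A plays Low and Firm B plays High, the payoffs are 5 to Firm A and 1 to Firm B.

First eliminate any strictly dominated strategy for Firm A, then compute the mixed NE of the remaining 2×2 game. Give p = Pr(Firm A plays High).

p = 1/3

Firm A's strategy Medium is strictly dominated by Low: 1 > 0 and 5 > 3. Eliminate Medium.
Set Firm B's expected payoff from Low equal to that from High:
  Firm B's payoff from Low: p·3 + (1−p)·3 = 3
  Firm B's payoff from High: p·7 + (1−p)·1 = 6p + 1
  3 = 6p + 1  ⇒  -6p = -2  ⇒  p = 1/3.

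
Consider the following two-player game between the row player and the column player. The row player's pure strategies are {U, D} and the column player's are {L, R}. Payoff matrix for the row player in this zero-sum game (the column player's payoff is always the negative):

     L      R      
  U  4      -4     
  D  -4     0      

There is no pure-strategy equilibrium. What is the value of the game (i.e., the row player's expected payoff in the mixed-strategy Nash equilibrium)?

For the row player to be willing to mix, the row player must be indifferent between U and D, which pins down the column player's mix.
  the row player's payoff to U: q·4 + (1−q)·(-4) = 8q - 4
  the row player's payoff to D: q·(-4) + (1−q)·0 = -4q
  8q - 4 = -4q  ⇒  12q = 4  ⇒  q = 1/3.
The value is the row player's expected payoff against this mix (using U): (1/3)·4 + (2/3)·(-4) = -4/3.

v = -4/3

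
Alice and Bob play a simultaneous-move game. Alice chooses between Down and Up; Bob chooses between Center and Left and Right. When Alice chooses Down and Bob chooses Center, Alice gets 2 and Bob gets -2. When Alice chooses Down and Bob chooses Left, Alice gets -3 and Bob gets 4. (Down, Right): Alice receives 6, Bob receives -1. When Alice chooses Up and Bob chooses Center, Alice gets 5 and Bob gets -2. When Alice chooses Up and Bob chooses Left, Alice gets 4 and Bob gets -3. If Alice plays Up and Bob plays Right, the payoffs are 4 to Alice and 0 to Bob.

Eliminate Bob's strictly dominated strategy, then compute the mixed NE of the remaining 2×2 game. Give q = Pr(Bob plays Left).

q = 2/9

Bob's strategy Center is strictly dominated by Right: -1 > -2 and 0 > -2. Eliminate Center.
Bob's mix must leave Alice indifferent between Down and Up.
  Alice's payoff from Down: q·(-3) + (1−q)·6 = -9q + 6
  Alice's payoff from Up: q·4 + (1−q)·4 = 4
  -9q + 6 = 4  ⇒  -9q = -2  ⇒  q = 2/9.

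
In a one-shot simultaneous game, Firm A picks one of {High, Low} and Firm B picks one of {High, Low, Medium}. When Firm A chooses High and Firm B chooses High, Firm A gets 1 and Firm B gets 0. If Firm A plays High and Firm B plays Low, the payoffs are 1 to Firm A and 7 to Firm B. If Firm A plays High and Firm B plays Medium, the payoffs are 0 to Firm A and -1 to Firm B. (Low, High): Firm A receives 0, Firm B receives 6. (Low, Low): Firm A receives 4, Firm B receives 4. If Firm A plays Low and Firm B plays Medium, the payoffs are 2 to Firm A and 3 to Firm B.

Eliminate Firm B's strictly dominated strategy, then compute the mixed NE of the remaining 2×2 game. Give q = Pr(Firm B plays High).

Firm B's strategy Medium is strictly dominated by High: 0 > -1 and 6 > 3. Eliminate Medium.
Set Firm A's expected payoff from High equal to that from Low:
  Firm A's payoff from High: q·1 + (1−q)·1 = 1
  Firm A's payoff from Low: q·0 + (1−q)·4 = -4q + 4
  1 = -4q + 4  ⇒  4q = 3  ⇒  q = 3/4.

q = 3/4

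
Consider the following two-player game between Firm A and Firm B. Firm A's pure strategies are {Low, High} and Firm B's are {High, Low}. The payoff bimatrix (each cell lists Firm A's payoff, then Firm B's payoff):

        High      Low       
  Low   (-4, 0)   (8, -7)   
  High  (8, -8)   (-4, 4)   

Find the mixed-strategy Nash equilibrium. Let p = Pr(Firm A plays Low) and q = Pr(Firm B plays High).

p = 12/19, q = 1/2

For Firm B to be willing to mix, Firm B must be indifferent between High and Low, which pins down Firm A's mix.
  Firm B's payoff from High: p·0 + (1−p)·(-8) = 8p - 8
  Firm B's payoff from Low: p·(-7) + (1−p)·4 = -11p + 4
  8p - 8 = -11p + 4  ⇒  19p = 12  ⇒  p = 12/19.
Set Firm A's expected payoff from Low equal to that from High:
  Firm A's payoff from Low: q·(-4) + (1−q)·8 = -12q + 8
  Firm A's payoff from High: q·8 + (1−q)·(-4) = 12q - 4
  -12q + 8 = 12q - 4  ⇒  -24q = -12  ⇒  q = 1/2.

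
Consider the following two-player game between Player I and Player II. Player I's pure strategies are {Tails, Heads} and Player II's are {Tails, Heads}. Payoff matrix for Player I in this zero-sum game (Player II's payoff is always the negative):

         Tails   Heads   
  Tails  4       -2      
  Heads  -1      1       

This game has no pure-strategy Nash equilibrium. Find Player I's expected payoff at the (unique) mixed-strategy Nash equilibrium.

For Player I to be willing to mix, Player I must be indifferent between Tails and Heads, which pins down Player II's mix.
  Player I's payoff from Tails: q·4 + (1−q)·(-2) = 6q - 2
  Player I's payoff from Heads: q·(-1) + (1−q)·1 = -2q + 1
  6q - 2 = -2q + 1  ⇒  8q = 3  ⇒  q = 3/8.
At equilibrium Player I is indifferent across rows, so Player I's payoff equals the payoff from Tails: (3/8)·4 + (5/8)·(-2) = 1/4.

1/4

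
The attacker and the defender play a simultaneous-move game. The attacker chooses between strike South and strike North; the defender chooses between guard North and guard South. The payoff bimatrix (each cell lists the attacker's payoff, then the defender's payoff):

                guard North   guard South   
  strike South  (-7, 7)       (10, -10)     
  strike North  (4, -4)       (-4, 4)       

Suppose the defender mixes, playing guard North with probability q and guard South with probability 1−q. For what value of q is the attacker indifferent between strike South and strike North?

q = 14/25

The attacker's indifference between strike South and strike North determines the defender's mixing probability q:
  the attacker's expected payoff from strike South: q·(-7) + (1−q)·10 = -17q + 10
  the attacker's expected payoff from strike North: q·4 + (1−q)·(-4) = 8q - 4
  -17q + 10 = 8q - 4  ⇒  -25q = -14  ⇒  q = 14/25.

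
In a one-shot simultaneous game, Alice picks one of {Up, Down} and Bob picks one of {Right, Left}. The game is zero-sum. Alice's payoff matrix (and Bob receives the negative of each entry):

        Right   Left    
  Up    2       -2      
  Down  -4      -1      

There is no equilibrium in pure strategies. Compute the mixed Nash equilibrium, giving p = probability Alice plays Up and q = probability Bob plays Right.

p = 3/7, q = 1/7

In a mixed equilibrium Bob is indifferent between Right and Left; this condition fixes p.
  Bob's expected payoff from Right: p·(-2) + (1−p)·4 = -6p + 4
  Bob's expected payoff from Left: p·2 + (1−p)·1 = p + 1
  -6p + 4 = p + 1  ⇒  -7p = -3  ⇒  p = 3/7.
Alice's indifference between Up and Down determines Bob's mixing probability q:
  Alice's payoff to Up: q·2 + (1−q)·(-2) = 4q - 2
  Alice's payoff to Down: q·(-4) + (1−q)·(-1) = -3q - 1
  4q - 2 = -3q - 1  ⇒  7q = 1  ⇒  q = 1/7.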